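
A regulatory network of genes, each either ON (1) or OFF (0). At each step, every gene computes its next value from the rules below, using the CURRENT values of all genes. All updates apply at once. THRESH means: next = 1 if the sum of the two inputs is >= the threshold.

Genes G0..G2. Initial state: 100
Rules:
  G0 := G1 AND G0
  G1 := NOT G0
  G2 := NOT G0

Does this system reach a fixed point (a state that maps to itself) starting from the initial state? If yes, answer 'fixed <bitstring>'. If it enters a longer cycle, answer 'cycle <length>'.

Answer: fixed 011

Derivation:
Step 0: 100
Step 1: G0=G1&G0=0&1=0 G1=NOT G0=NOT 1=0 G2=NOT G0=NOT 1=0 -> 000
Step 2: G0=G1&G0=0&0=0 G1=NOT G0=NOT 0=1 G2=NOT G0=NOT 0=1 -> 011
Step 3: G0=G1&G0=1&0=0 G1=NOT G0=NOT 0=1 G2=NOT G0=NOT 0=1 -> 011
Fixed point reached at step 2: 011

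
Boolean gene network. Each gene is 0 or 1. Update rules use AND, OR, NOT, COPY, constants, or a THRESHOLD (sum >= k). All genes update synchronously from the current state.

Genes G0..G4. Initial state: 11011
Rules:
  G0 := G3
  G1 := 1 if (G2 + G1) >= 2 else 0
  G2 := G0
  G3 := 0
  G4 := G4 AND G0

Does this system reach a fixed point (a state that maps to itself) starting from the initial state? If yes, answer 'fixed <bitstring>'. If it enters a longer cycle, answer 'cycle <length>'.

Answer: fixed 00000

Derivation:
Step 0: 11011
Step 1: G0=G3=1 G1=(0+1>=2)=0 G2=G0=1 G3=0(const) G4=G4&G0=1&1=1 -> 10101
Step 2: G0=G3=0 G1=(1+0>=2)=0 G2=G0=1 G3=0(const) G4=G4&G0=1&1=1 -> 00101
Step 3: G0=G3=0 G1=(1+0>=2)=0 G2=G0=0 G3=0(const) G4=G4&G0=1&0=0 -> 00000
Step 4: G0=G3=0 G1=(0+0>=2)=0 G2=G0=0 G3=0(const) G4=G4&G0=0&0=0 -> 00000
Fixed point reached at step 3: 00000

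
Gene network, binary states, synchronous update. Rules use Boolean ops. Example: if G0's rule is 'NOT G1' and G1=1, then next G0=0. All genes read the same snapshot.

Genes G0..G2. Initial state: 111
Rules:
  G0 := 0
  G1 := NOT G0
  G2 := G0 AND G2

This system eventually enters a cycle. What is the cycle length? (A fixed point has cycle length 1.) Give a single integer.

Step 0: 111
Step 1: G0=0(const) G1=NOT G0=NOT 1=0 G2=G0&G2=1&1=1 -> 001
Step 2: G0=0(const) G1=NOT G0=NOT 0=1 G2=G0&G2=0&1=0 -> 010
Step 3: G0=0(const) G1=NOT G0=NOT 0=1 G2=G0&G2=0&0=0 -> 010
State from step 3 equals state from step 2 -> cycle length 1

Answer: 1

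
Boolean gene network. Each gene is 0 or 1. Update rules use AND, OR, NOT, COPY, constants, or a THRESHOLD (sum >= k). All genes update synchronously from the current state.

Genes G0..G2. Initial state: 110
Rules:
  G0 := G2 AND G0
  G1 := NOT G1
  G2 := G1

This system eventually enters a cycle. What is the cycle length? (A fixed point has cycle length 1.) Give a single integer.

Answer: 2

Derivation:
Step 0: 110
Step 1: G0=G2&G0=0&1=0 G1=NOT G1=NOT 1=0 G2=G1=1 -> 001
Step 2: G0=G2&G0=1&0=0 G1=NOT G1=NOT 0=1 G2=G1=0 -> 010
Step 3: G0=G2&G0=0&0=0 G1=NOT G1=NOT 1=0 G2=G1=1 -> 001
State from step 3 equals state from step 1 -> cycle length 2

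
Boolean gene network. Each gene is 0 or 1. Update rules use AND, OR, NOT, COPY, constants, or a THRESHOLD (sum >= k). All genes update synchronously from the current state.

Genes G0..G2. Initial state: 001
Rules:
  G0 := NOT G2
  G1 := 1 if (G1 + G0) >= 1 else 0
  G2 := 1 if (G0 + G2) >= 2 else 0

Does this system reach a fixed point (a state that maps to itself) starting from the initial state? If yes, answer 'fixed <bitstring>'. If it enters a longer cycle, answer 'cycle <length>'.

Answer: fixed 110

Derivation:
Step 0: 001
Step 1: G0=NOT G2=NOT 1=0 G1=(0+0>=1)=0 G2=(0+1>=2)=0 -> 000
Step 2: G0=NOT G2=NOT 0=1 G1=(0+0>=1)=0 G2=(0+0>=2)=0 -> 100
Step 3: G0=NOT G2=NOT 0=1 G1=(0+1>=1)=1 G2=(1+0>=2)=0 -> 110
Step 4: G0=NOT G2=NOT 0=1 G1=(1+1>=1)=1 G2=(1+0>=2)=0 -> 110
Fixed point reached at step 3: 110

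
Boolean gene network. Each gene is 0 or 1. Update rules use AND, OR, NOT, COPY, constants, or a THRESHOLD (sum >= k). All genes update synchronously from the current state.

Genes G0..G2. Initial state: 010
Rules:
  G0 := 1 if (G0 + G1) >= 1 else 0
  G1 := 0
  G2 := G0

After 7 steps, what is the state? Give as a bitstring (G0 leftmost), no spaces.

Step 1: G0=(0+1>=1)=1 G1=0(const) G2=G0=0 -> 100
Step 2: G0=(1+0>=1)=1 G1=0(const) G2=G0=1 -> 101
Step 3: G0=(1+0>=1)=1 G1=0(const) G2=G0=1 -> 101
Step 4: G0=(1+0>=1)=1 G1=0(const) G2=G0=1 -> 101
Step 5: G0=(1+0>=1)=1 G1=0(const) G2=G0=1 -> 101
Step 6: G0=(1+0>=1)=1 G1=0(const) G2=G0=1 -> 101
Step 7: G0=(1+0>=1)=1 G1=0(const) G2=G0=1 -> 101

101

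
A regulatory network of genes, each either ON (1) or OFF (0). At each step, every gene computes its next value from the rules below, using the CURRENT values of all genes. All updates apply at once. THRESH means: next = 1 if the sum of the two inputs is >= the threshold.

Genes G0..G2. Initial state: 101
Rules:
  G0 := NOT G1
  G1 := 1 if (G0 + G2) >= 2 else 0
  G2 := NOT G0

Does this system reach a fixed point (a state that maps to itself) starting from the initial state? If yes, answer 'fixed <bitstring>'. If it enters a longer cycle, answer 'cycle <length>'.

Answer: cycle 3

Derivation:
Step 0: 101
Step 1: G0=NOT G1=NOT 0=1 G1=(1+1>=2)=1 G2=NOT G0=NOT 1=0 -> 110
Step 2: G0=NOT G1=NOT 1=0 G1=(1+0>=2)=0 G2=NOT G0=NOT 1=0 -> 000
Step 3: G0=NOT G1=NOT 0=1 G1=(0+0>=2)=0 G2=NOT G0=NOT 0=1 -> 101
Cycle of length 3 starting at step 0 -> no fixed point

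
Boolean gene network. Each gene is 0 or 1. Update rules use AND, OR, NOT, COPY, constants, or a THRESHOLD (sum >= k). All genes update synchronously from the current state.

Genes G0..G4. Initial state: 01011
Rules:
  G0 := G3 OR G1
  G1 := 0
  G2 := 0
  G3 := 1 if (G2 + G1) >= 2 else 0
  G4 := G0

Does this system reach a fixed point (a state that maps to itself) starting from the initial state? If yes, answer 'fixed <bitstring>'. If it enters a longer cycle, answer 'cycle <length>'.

Answer: fixed 00000

Derivation:
Step 0: 01011
Step 1: G0=G3|G1=1|1=1 G1=0(const) G2=0(const) G3=(0+1>=2)=0 G4=G0=0 -> 10000
Step 2: G0=G3|G1=0|0=0 G1=0(const) G2=0(const) G3=(0+0>=2)=0 G4=G0=1 -> 00001
Step 3: G0=G3|G1=0|0=0 G1=0(const) G2=0(const) G3=(0+0>=2)=0 G4=G0=0 -> 00000
Step 4: G0=G3|G1=0|0=0 G1=0(const) G2=0(const) G3=(0+0>=2)=0 G4=G0=0 -> 00000
Fixed point reached at step 3: 00000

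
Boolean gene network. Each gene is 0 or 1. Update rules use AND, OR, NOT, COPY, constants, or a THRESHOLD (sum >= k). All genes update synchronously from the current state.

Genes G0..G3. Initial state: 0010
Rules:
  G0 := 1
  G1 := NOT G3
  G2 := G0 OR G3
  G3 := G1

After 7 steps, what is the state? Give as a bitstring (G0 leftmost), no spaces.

Step 1: G0=1(const) G1=NOT G3=NOT 0=1 G2=G0|G3=0|0=0 G3=G1=0 -> 1100
Step 2: G0=1(const) G1=NOT G3=NOT 0=1 G2=G0|G3=1|0=1 G3=G1=1 -> 1111
Step 3: G0=1(const) G1=NOT G3=NOT 1=0 G2=G0|G3=1|1=1 G3=G1=1 -> 1011
Step 4: G0=1(const) G1=NOT G3=NOT 1=0 G2=G0|G3=1|1=1 G3=G1=0 -> 1010
Step 5: G0=1(const) G1=NOT G3=NOT 0=1 G2=G0|G3=1|0=1 G3=G1=0 -> 1110
Step 6: G0=1(const) G1=NOT G3=NOT 0=1 G2=G0|G3=1|0=1 G3=G1=1 -> 1111
Step 7: G0=1(const) G1=NOT G3=NOT 1=0 G2=G0|G3=1|1=1 G3=G1=1 -> 1011

1011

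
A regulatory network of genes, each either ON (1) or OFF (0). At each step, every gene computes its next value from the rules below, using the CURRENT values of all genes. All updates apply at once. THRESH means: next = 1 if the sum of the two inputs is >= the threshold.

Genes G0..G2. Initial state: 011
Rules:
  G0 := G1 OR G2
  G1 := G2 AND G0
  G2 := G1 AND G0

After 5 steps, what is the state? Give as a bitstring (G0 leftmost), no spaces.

Step 1: G0=G1|G2=1|1=1 G1=G2&G0=1&0=0 G2=G1&G0=1&0=0 -> 100
Step 2: G0=G1|G2=0|0=0 G1=G2&G0=0&1=0 G2=G1&G0=0&1=0 -> 000
Step 3: G0=G1|G2=0|0=0 G1=G2&G0=0&0=0 G2=G1&G0=0&0=0 -> 000
Step 4: G0=G1|G2=0|0=0 G1=G2&G0=0&0=0 G2=G1&G0=0&0=0 -> 000
Step 5: G0=G1|G2=0|0=0 G1=G2&G0=0&0=0 G2=G1&G0=0&0=0 -> 000

000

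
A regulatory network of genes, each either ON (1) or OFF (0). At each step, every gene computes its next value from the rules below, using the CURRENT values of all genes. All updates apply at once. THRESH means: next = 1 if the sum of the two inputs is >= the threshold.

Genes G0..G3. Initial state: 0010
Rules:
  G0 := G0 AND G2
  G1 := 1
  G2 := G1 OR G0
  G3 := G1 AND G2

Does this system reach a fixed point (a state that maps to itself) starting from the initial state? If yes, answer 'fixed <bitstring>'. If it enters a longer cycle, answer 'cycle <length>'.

Answer: fixed 0111

Derivation:
Step 0: 0010
Step 1: G0=G0&G2=0&1=0 G1=1(const) G2=G1|G0=0|0=0 G3=G1&G2=0&1=0 -> 0100
Step 2: G0=G0&G2=0&0=0 G1=1(const) G2=G1|G0=1|0=1 G3=G1&G2=1&0=0 -> 0110
Step 3: G0=G0&G2=0&1=0 G1=1(const) G2=G1|G0=1|0=1 G3=G1&G2=1&1=1 -> 0111
Step 4: G0=G0&G2=0&1=0 G1=1(const) G2=G1|G0=1|0=1 G3=G1&G2=1&1=1 -> 0111
Fixed point reached at step 3: 0111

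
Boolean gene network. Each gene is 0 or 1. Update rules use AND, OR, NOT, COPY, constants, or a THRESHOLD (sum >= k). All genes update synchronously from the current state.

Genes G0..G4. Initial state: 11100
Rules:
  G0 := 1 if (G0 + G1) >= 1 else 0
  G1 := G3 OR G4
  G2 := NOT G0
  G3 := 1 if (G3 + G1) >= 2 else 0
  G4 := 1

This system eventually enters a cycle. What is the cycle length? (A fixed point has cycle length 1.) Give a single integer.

Step 0: 11100
Step 1: G0=(1+1>=1)=1 G1=G3|G4=0|0=0 G2=NOT G0=NOT 1=0 G3=(0+1>=2)=0 G4=1(const) -> 10001
Step 2: G0=(1+0>=1)=1 G1=G3|G4=0|1=1 G2=NOT G0=NOT 1=0 G3=(0+0>=2)=0 G4=1(const) -> 11001
Step 3: G0=(1+1>=1)=1 G1=G3|G4=0|1=1 G2=NOT G0=NOT 1=0 G3=(0+1>=2)=0 G4=1(const) -> 11001
State from step 3 equals state from step 2 -> cycle length 1

Answer: 1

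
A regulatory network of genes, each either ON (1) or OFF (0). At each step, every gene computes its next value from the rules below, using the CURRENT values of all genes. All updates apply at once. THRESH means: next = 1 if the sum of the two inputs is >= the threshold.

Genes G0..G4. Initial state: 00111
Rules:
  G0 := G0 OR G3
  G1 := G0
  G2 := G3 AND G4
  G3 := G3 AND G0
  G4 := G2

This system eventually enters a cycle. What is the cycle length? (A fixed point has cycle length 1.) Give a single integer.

Step 0: 00111
Step 1: G0=G0|G3=0|1=1 G1=G0=0 G2=G3&G4=1&1=1 G3=G3&G0=1&0=0 G4=G2=1 -> 10101
Step 2: G0=G0|G3=1|0=1 G1=G0=1 G2=G3&G4=0&1=0 G3=G3&G0=0&1=0 G4=G2=1 -> 11001
Step 3: G0=G0|G3=1|0=1 G1=G0=1 G2=G3&G4=0&1=0 G3=G3&G0=0&1=0 G4=G2=0 -> 11000
Step 4: G0=G0|G3=1|0=1 G1=G0=1 G2=G3&G4=0&0=0 G3=G3&G0=0&1=0 G4=G2=0 -> 11000
State from step 4 equals state from step 3 -> cycle length 1

Answer: 1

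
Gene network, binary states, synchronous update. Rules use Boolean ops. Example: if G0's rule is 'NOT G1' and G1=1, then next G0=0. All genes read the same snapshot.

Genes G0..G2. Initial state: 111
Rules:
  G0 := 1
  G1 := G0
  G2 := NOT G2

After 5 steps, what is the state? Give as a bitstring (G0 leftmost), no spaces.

Step 1: G0=1(const) G1=G0=1 G2=NOT G2=NOT 1=0 -> 110
Step 2: G0=1(const) G1=G0=1 G2=NOT G2=NOT 0=1 -> 111
Step 3: G0=1(const) G1=G0=1 G2=NOT G2=NOT 1=0 -> 110
Step 4: G0=1(const) G1=G0=1 G2=NOT G2=NOT 0=1 -> 111
Step 5: G0=1(const) G1=G0=1 G2=NOT G2=NOT 1=0 -> 110

110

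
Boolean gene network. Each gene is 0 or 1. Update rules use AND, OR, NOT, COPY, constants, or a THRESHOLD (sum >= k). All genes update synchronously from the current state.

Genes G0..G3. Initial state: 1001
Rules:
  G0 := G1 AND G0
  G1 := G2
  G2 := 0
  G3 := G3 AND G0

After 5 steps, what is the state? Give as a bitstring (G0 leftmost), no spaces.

Step 1: G0=G1&G0=0&1=0 G1=G2=0 G2=0(const) G3=G3&G0=1&1=1 -> 0001
Step 2: G0=G1&G0=0&0=0 G1=G2=0 G2=0(const) G3=G3&G0=1&0=0 -> 0000
Step 3: G0=G1&G0=0&0=0 G1=G2=0 G2=0(const) G3=G3&G0=0&0=0 -> 0000
Step 4: G0=G1&G0=0&0=0 G1=G2=0 G2=0(const) G3=G3&G0=0&0=0 -> 0000
Step 5: G0=G1&G0=0&0=0 G1=G2=0 G2=0(const) G3=G3&G0=0&0=0 -> 0000

0000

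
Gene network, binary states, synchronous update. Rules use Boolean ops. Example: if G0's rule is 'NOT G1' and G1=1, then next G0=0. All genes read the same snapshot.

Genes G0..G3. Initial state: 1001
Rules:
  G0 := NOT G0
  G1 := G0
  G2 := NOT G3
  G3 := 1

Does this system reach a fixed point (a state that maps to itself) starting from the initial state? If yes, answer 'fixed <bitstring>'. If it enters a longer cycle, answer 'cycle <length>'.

Step 0: 1001
Step 1: G0=NOT G0=NOT 1=0 G1=G0=1 G2=NOT G3=NOT 1=0 G3=1(const) -> 0101
Step 2: G0=NOT G0=NOT 0=1 G1=G0=0 G2=NOT G3=NOT 1=0 G3=1(const) -> 1001
Cycle of length 2 starting at step 0 -> no fixed point

Answer: cycle 2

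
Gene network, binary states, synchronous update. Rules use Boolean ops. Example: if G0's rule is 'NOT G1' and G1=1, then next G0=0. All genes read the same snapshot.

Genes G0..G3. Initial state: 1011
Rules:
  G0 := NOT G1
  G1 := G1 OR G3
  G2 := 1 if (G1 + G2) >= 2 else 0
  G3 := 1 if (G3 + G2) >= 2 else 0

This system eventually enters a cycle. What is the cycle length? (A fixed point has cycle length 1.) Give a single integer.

Step 0: 1011
Step 1: G0=NOT G1=NOT 0=1 G1=G1|G3=0|1=1 G2=(0+1>=2)=0 G3=(1+1>=2)=1 -> 1101
Step 2: G0=NOT G1=NOT 1=0 G1=G1|G3=1|1=1 G2=(1+0>=2)=0 G3=(1+0>=2)=0 -> 0100
Step 3: G0=NOT G1=NOT 1=0 G1=G1|G3=1|0=1 G2=(1+0>=2)=0 G3=(0+0>=2)=0 -> 0100
State from step 3 equals state from step 2 -> cycle length 1

Answer: 1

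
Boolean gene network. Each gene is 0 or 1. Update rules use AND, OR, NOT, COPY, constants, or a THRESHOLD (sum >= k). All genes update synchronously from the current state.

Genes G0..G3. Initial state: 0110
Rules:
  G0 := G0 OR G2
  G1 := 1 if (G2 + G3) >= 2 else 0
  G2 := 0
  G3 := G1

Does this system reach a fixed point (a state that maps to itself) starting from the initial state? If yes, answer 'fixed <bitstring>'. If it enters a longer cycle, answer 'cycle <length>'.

Answer: fixed 1000

Derivation:
Step 0: 0110
Step 1: G0=G0|G2=0|1=1 G1=(1+0>=2)=0 G2=0(const) G3=G1=1 -> 1001
Step 2: G0=G0|G2=1|0=1 G1=(0+1>=2)=0 G2=0(const) G3=G1=0 -> 1000
Step 3: G0=G0|G2=1|0=1 G1=(0+0>=2)=0 G2=0(const) G3=G1=0 -> 1000
Fixed point reached at step 2: 1000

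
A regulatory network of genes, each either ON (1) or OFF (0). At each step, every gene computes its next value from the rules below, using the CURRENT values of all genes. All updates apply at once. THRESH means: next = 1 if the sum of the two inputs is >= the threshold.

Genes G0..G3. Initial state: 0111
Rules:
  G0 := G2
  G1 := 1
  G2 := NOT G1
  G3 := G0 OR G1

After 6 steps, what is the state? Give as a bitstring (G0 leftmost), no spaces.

Step 1: G0=G2=1 G1=1(const) G2=NOT G1=NOT 1=0 G3=G0|G1=0|1=1 -> 1101
Step 2: G0=G2=0 G1=1(const) G2=NOT G1=NOT 1=0 G3=G0|G1=1|1=1 -> 0101
Step 3: G0=G2=0 G1=1(const) G2=NOT G1=NOT 1=0 G3=G0|G1=0|1=1 -> 0101
Step 4: G0=G2=0 G1=1(const) G2=NOT G1=NOT 1=0 G3=G0|G1=0|1=1 -> 0101
Step 5: G0=G2=0 G1=1(const) G2=NOT G1=NOT 1=0 G3=G0|G1=0|1=1 -> 0101
Step 6: G0=G2=0 G1=1(const) G2=NOT G1=NOT 1=0 G3=G0|G1=0|1=1 -> 0101

0101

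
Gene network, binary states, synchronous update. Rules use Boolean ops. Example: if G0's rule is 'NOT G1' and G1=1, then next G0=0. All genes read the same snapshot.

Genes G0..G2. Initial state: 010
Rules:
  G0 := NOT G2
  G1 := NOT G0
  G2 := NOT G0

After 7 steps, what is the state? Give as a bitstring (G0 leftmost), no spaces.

Step 1: G0=NOT G2=NOT 0=1 G1=NOT G0=NOT 0=1 G2=NOT G0=NOT 0=1 -> 111
Step 2: G0=NOT G2=NOT 1=0 G1=NOT G0=NOT 1=0 G2=NOT G0=NOT 1=0 -> 000
Step 3: G0=NOT G2=NOT 0=1 G1=NOT G0=NOT 0=1 G2=NOT G0=NOT 0=1 -> 111
Step 4: G0=NOT G2=NOT 1=0 G1=NOT G0=NOT 1=0 G2=NOT G0=NOT 1=0 -> 000
Step 5: G0=NOT G2=NOT 0=1 G1=NOT G0=NOT 0=1 G2=NOT G0=NOT 0=1 -> 111
Step 6: G0=NOT G2=NOT 1=0 G1=NOT G0=NOT 1=0 G2=NOT G0=NOT 1=0 -> 000
Step 7: G0=NOT G2=NOT 0=1 G1=NOT G0=NOT 0=1 G2=NOT G0=NOT 0=1 -> 111

111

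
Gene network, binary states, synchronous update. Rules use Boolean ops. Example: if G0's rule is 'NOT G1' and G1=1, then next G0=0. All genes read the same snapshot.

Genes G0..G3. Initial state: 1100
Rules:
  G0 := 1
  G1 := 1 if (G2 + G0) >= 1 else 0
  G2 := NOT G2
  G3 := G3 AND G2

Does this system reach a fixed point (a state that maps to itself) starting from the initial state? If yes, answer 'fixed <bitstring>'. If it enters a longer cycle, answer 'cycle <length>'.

Step 0: 1100
Step 1: G0=1(const) G1=(0+1>=1)=1 G2=NOT G2=NOT 0=1 G3=G3&G2=0&0=0 -> 1110
Step 2: G0=1(const) G1=(1+1>=1)=1 G2=NOT G2=NOT 1=0 G3=G3&G2=0&1=0 -> 1100
Cycle of length 2 starting at step 0 -> no fixed point

Answer: cycle 2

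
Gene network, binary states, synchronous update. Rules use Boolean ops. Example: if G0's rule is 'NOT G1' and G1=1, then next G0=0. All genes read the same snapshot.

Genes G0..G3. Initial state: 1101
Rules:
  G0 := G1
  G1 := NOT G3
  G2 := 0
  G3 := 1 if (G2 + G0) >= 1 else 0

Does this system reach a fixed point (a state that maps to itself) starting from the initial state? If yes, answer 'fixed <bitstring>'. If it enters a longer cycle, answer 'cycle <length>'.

Answer: cycle 6

Derivation:
Step 0: 1101
Step 1: G0=G1=1 G1=NOT G3=NOT 1=0 G2=0(const) G3=(0+1>=1)=1 -> 1001
Step 2: G0=G1=0 G1=NOT G3=NOT 1=0 G2=0(const) G3=(0+1>=1)=1 -> 0001
Step 3: G0=G1=0 G1=NOT G3=NOT 1=0 G2=0(const) G3=(0+0>=1)=0 -> 0000
Step 4: G0=G1=0 G1=NOT G3=NOT 0=1 G2=0(const) G3=(0+0>=1)=0 -> 0100
Step 5: G0=G1=1 G1=NOT G3=NOT 0=1 G2=0(const) G3=(0+0>=1)=0 -> 1100
Step 6: G0=G1=1 G1=NOT G3=NOT 0=1 G2=0(const) G3=(0+1>=1)=1 -> 1101
Cycle of length 6 starting at step 0 -> no fixed point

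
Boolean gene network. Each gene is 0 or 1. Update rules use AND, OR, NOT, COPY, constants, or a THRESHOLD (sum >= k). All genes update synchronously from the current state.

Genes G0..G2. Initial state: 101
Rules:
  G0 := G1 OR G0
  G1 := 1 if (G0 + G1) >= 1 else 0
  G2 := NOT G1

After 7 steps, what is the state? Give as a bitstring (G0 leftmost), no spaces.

Step 1: G0=G1|G0=0|1=1 G1=(1+0>=1)=1 G2=NOT G1=NOT 0=1 -> 111
Step 2: G0=G1|G0=1|1=1 G1=(1+1>=1)=1 G2=NOT G1=NOT 1=0 -> 110
Step 3: G0=G1|G0=1|1=1 G1=(1+1>=1)=1 G2=NOT G1=NOT 1=0 -> 110
Step 4: G0=G1|G0=1|1=1 G1=(1+1>=1)=1 G2=NOT G1=NOT 1=0 -> 110
Step 5: G0=G1|G0=1|1=1 G1=(1+1>=1)=1 G2=NOT G1=NOT 1=0 -> 110
Step 6: G0=G1|G0=1|1=1 G1=(1+1>=1)=1 G2=NOT G1=NOT 1=0 -> 110
Step 7: G0=G1|G0=1|1=1 G1=(1+1>=1)=1 G2=NOT G1=NOT 1=0 -> 110

110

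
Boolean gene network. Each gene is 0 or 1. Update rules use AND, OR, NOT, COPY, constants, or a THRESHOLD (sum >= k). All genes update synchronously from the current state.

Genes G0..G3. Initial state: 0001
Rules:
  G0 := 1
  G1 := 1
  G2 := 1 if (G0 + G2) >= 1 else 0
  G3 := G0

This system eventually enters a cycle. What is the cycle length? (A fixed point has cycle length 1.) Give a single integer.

Answer: 1

Derivation:
Step 0: 0001
Step 1: G0=1(const) G1=1(const) G2=(0+0>=1)=0 G3=G0=0 -> 1100
Step 2: G0=1(const) G1=1(const) G2=(1+0>=1)=1 G3=G0=1 -> 1111
Step 3: G0=1(const) G1=1(const) G2=(1+1>=1)=1 G3=G0=1 -> 1111
State from step 3 equals state from step 2 -> cycle length 1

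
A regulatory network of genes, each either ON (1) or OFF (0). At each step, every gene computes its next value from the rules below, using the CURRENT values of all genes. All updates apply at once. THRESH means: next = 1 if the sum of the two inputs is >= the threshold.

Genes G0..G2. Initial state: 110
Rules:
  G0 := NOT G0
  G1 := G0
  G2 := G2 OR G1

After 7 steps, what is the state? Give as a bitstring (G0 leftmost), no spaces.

Step 1: G0=NOT G0=NOT 1=0 G1=G0=1 G2=G2|G1=0|1=1 -> 011
Step 2: G0=NOT G0=NOT 0=1 G1=G0=0 G2=G2|G1=1|1=1 -> 101
Step 3: G0=NOT G0=NOT 1=0 G1=G0=1 G2=G2|G1=1|0=1 -> 011
Step 4: G0=NOT G0=NOT 0=1 G1=G0=0 G2=G2|G1=1|1=1 -> 101
Step 5: G0=NOT G0=NOT 1=0 G1=G0=1 G2=G2|G1=1|0=1 -> 011
Step 6: G0=NOT G0=NOT 0=1 G1=G0=0 G2=G2|G1=1|1=1 -> 101
Step 7: G0=NOT G0=NOT 1=0 G1=G0=1 G2=G2|G1=1|0=1 -> 011

011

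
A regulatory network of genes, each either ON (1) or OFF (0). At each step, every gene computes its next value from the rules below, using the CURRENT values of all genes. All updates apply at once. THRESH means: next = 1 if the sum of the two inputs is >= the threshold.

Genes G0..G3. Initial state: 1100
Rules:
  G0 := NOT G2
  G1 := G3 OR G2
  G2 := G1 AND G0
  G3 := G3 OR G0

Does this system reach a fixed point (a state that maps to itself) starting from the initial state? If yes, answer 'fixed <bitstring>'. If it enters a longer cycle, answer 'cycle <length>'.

Answer: cycle 4

Derivation:
Step 0: 1100
Step 1: G0=NOT G2=NOT 0=1 G1=G3|G2=0|0=0 G2=G1&G0=1&1=1 G3=G3|G0=0|1=1 -> 1011
Step 2: G0=NOT G2=NOT 1=0 G1=G3|G2=1|1=1 G2=G1&G0=0&1=0 G3=G3|G0=1|1=1 -> 0101
Step 3: G0=NOT G2=NOT 0=1 G1=G3|G2=1|0=1 G2=G1&G0=1&0=0 G3=G3|G0=1|0=1 -> 1101
Step 4: G0=NOT G2=NOT 0=1 G1=G3|G2=1|0=1 G2=G1&G0=1&1=1 G3=G3|G0=1|1=1 -> 1111
Step 5: G0=NOT G2=NOT 1=0 G1=G3|G2=1|1=1 G2=G1&G0=1&1=1 G3=G3|G0=1|1=1 -> 0111
Step 6: G0=NOT G2=NOT 1=0 G1=G3|G2=1|1=1 G2=G1&G0=1&0=0 G3=G3|G0=1|0=1 -> 0101
Cycle of length 4 starting at step 2 -> no fixed point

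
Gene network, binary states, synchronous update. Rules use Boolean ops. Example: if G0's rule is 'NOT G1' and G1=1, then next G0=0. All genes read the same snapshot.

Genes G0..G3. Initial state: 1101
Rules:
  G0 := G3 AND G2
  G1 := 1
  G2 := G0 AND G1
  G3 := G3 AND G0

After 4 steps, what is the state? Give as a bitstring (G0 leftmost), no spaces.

Step 1: G0=G3&G2=1&0=0 G1=1(const) G2=G0&G1=1&1=1 G3=G3&G0=1&1=1 -> 0111
Step 2: G0=G3&G2=1&1=1 G1=1(const) G2=G0&G1=0&1=0 G3=G3&G0=1&0=0 -> 1100
Step 3: G0=G3&G2=0&0=0 G1=1(const) G2=G0&G1=1&1=1 G3=G3&G0=0&1=0 -> 0110
Step 4: G0=G3&G2=0&1=0 G1=1(const) G2=G0&G1=0&1=0 G3=G3&G0=0&0=0 -> 0100

0100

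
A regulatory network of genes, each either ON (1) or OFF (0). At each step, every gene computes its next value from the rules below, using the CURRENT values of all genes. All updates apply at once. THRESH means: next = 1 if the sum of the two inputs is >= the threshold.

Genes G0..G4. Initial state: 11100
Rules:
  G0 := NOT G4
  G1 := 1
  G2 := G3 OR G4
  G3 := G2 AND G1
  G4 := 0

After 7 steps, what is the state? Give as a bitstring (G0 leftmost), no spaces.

Step 1: G0=NOT G4=NOT 0=1 G1=1(const) G2=G3|G4=0|0=0 G3=G2&G1=1&1=1 G4=0(const) -> 11010
Step 2: G0=NOT G4=NOT 0=1 G1=1(const) G2=G3|G4=1|0=1 G3=G2&G1=0&1=0 G4=0(const) -> 11100
Step 3: G0=NOT G4=NOT 0=1 G1=1(const) G2=G3|G4=0|0=0 G3=G2&G1=1&1=1 G4=0(const) -> 11010
Step 4: G0=NOT G4=NOT 0=1 G1=1(const) G2=G3|G4=1|0=1 G3=G2&G1=0&1=0 G4=0(const) -> 11100
Step 5: G0=NOT G4=NOT 0=1 G1=1(const) G2=G3|G4=0|0=0 G3=G2&G1=1&1=1 G4=0(const) -> 11010
Step 6: G0=NOT G4=NOT 0=1 G1=1(const) G2=G3|G4=1|0=1 G3=G2&G1=0&1=0 G4=0(const) -> 11100
Step 7: G0=NOT G4=NOT 0=1 G1=1(const) G2=G3|G4=0|0=0 G3=G2&G1=1&1=1 G4=0(const) -> 11010

11010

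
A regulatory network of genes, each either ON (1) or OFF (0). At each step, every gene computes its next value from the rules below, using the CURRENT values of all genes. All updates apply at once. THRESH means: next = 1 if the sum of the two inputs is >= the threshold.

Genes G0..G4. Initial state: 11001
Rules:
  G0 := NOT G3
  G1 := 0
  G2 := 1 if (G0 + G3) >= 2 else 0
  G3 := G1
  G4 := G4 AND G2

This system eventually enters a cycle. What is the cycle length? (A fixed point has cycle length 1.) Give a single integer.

Step 0: 11001
Step 1: G0=NOT G3=NOT 0=1 G1=0(const) G2=(1+0>=2)=0 G3=G1=1 G4=G4&G2=1&0=0 -> 10010
Step 2: G0=NOT G3=NOT 1=0 G1=0(const) G2=(1+1>=2)=1 G3=G1=0 G4=G4&G2=0&0=0 -> 00100
Step 3: G0=NOT G3=NOT 0=1 G1=0(const) G2=(0+0>=2)=0 G3=G1=0 G4=G4&G2=0&1=0 -> 10000
Step 4: G0=NOT G3=NOT 0=1 G1=0(const) G2=(1+0>=2)=0 G3=G1=0 G4=G4&G2=0&0=0 -> 10000
State from step 4 equals state from step 3 -> cycle length 1

Answer: 1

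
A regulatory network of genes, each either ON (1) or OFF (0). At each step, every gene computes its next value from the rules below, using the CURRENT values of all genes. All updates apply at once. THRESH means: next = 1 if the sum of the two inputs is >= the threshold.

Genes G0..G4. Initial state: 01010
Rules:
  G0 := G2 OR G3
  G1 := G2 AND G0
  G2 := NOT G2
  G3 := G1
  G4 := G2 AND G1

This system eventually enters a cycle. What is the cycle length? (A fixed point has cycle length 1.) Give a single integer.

Step 0: 01010
Step 1: G0=G2|G3=0|1=1 G1=G2&G0=0&0=0 G2=NOT G2=NOT 0=1 G3=G1=1 G4=G2&G1=0&1=0 -> 10110
Step 2: G0=G2|G3=1|1=1 G1=G2&G0=1&1=1 G2=NOT G2=NOT 1=0 G3=G1=0 G4=G2&G1=1&0=0 -> 11000
Step 3: G0=G2|G3=0|0=0 G1=G2&G0=0&1=0 G2=NOT G2=NOT 0=1 G3=G1=1 G4=G2&G1=0&1=0 -> 00110
Step 4: G0=G2|G3=1|1=1 G1=G2&G0=1&0=0 G2=NOT G2=NOT 1=0 G3=G1=0 G4=G2&G1=1&0=0 -> 10000
Step 5: G0=G2|G3=0|0=0 G1=G2&G0=0&1=0 G2=NOT G2=NOT 0=1 G3=G1=0 G4=G2&G1=0&0=0 -> 00100
Step 6: G0=G2|G3=1|0=1 G1=G2&G0=1&0=0 G2=NOT G2=NOT 1=0 G3=G1=0 G4=G2&G1=1&0=0 -> 10000
State from step 6 equals state from step 4 -> cycle length 2

Answer: 2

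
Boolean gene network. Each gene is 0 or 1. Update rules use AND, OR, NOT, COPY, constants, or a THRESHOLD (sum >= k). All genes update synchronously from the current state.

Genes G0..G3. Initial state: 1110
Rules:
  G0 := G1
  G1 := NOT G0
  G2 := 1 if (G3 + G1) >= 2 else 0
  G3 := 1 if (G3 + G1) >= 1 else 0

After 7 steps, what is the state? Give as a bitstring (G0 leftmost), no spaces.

Step 1: G0=G1=1 G1=NOT G0=NOT 1=0 G2=(0+1>=2)=0 G3=(0+1>=1)=1 -> 1001
Step 2: G0=G1=0 G1=NOT G0=NOT 1=0 G2=(1+0>=2)=0 G3=(1+0>=1)=1 -> 0001
Step 3: G0=G1=0 G1=NOT G0=NOT 0=1 G2=(1+0>=2)=0 G3=(1+0>=1)=1 -> 0101
Step 4: G0=G1=1 G1=NOT G0=NOT 0=1 G2=(1+1>=2)=1 G3=(1+1>=1)=1 -> 1111
Step 5: G0=G1=1 G1=NOT G0=NOT 1=0 G2=(1+1>=2)=1 G3=(1+1>=1)=1 -> 1011
Step 6: G0=G1=0 G1=NOT G0=NOT 1=0 G2=(1+0>=2)=0 G3=(1+0>=1)=1 -> 0001
Step 7: G0=G1=0 G1=NOT G0=NOT 0=1 G2=(1+0>=2)=0 G3=(1+0>=1)=1 -> 0101

0101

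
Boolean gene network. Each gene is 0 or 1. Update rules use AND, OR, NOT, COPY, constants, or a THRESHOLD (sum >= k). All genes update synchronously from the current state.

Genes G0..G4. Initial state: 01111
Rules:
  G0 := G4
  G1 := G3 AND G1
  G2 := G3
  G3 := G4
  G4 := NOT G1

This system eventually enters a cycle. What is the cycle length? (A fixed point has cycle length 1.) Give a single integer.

Step 0: 01111
Step 1: G0=G4=1 G1=G3&G1=1&1=1 G2=G3=1 G3=G4=1 G4=NOT G1=NOT 1=0 -> 11110
Step 2: G0=G4=0 G1=G3&G1=1&1=1 G2=G3=1 G3=G4=0 G4=NOT G1=NOT 1=0 -> 01100
Step 3: G0=G4=0 G1=G3&G1=0&1=0 G2=G3=0 G3=G4=0 G4=NOT G1=NOT 1=0 -> 00000
Step 4: G0=G4=0 G1=G3&G1=0&0=0 G2=G3=0 G3=G4=0 G4=NOT G1=NOT 0=1 -> 00001
Step 5: G0=G4=1 G1=G3&G1=0&0=0 G2=G3=0 G3=G4=1 G4=NOT G1=NOT 0=1 -> 10011
Step 6: G0=G4=1 G1=G3&G1=1&0=0 G2=G3=1 G3=G4=1 G4=NOT G1=NOT 0=1 -> 10111
Step 7: G0=G4=1 G1=G3&G1=1&0=0 G2=G3=1 G3=G4=1 G4=NOT G1=NOT 0=1 -> 10111
State from step 7 equals state from step 6 -> cycle length 1

Answer: 1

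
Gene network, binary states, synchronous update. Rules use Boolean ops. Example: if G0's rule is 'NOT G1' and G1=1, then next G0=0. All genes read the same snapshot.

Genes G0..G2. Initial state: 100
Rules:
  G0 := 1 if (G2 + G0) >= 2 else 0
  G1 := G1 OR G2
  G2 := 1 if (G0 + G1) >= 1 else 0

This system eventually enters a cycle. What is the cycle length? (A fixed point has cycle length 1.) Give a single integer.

Answer: 1

Derivation:
Step 0: 100
Step 1: G0=(0+1>=2)=0 G1=G1|G2=0|0=0 G2=(1+0>=1)=1 -> 001
Step 2: G0=(1+0>=2)=0 G1=G1|G2=0|1=1 G2=(0+0>=1)=0 -> 010
Step 3: G0=(0+0>=2)=0 G1=G1|G2=1|0=1 G2=(0+1>=1)=1 -> 011
Step 4: G0=(1+0>=2)=0 G1=G1|G2=1|1=1 G2=(0+1>=1)=1 -> 011
State from step 4 equals state from step 3 -> cycle length 1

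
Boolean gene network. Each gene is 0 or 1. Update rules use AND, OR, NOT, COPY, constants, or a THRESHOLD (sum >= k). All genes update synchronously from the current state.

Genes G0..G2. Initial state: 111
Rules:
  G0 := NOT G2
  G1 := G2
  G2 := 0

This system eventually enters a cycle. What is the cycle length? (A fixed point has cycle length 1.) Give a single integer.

Step 0: 111
Step 1: G0=NOT G2=NOT 1=0 G1=G2=1 G2=0(const) -> 010
Step 2: G0=NOT G2=NOT 0=1 G1=G2=0 G2=0(const) -> 100
Step 3: G0=NOT G2=NOT 0=1 G1=G2=0 G2=0(const) -> 100
State from step 3 equals state from step 2 -> cycle length 1

Answer: 1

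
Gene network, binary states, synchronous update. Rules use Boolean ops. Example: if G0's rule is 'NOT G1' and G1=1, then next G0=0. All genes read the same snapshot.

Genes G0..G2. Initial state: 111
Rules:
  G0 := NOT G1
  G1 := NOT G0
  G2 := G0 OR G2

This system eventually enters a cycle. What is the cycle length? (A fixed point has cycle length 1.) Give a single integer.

Step 0: 111
Step 1: G0=NOT G1=NOT 1=0 G1=NOT G0=NOT 1=0 G2=G0|G2=1|1=1 -> 001
Step 2: G0=NOT G1=NOT 0=1 G1=NOT G0=NOT 0=1 G2=G0|G2=0|1=1 -> 111
State from step 2 equals state from step 0 -> cycle length 2

Answer: 2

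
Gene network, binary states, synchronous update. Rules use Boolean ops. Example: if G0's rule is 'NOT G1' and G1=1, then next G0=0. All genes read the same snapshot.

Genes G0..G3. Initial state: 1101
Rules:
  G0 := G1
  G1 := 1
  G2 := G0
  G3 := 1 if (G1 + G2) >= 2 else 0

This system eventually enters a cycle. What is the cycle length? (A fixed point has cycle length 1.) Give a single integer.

Step 0: 1101
Step 1: G0=G1=1 G1=1(const) G2=G0=1 G3=(1+0>=2)=0 -> 1110
Step 2: G0=G1=1 G1=1(const) G2=G0=1 G3=(1+1>=2)=1 -> 1111
Step 3: G0=G1=1 G1=1(const) G2=G0=1 G3=(1+1>=2)=1 -> 1111
State from step 3 equals state from step 2 -> cycle length 1

Answer: 1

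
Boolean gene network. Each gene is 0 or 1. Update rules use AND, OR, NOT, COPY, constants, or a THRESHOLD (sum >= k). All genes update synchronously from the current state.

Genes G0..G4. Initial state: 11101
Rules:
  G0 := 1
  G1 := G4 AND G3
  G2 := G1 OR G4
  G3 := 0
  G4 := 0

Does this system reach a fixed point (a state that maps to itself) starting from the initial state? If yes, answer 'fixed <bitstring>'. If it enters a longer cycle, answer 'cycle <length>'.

Step 0: 11101
Step 1: G0=1(const) G1=G4&G3=1&0=0 G2=G1|G4=1|1=1 G3=0(const) G4=0(const) -> 10100
Step 2: G0=1(const) G1=G4&G3=0&0=0 G2=G1|G4=0|0=0 G3=0(const) G4=0(const) -> 10000
Step 3: G0=1(const) G1=G4&G3=0&0=0 G2=G1|G4=0|0=0 G3=0(const) G4=0(const) -> 10000
Fixed point reached at step 2: 10000

Answer: fixed 10000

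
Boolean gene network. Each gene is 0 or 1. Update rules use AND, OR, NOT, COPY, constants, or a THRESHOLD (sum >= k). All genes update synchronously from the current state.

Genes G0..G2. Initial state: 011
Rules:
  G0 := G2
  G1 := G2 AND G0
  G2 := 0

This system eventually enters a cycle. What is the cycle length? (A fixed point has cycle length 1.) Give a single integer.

Step 0: 011
Step 1: G0=G2=1 G1=G2&G0=1&0=0 G2=0(const) -> 100
Step 2: G0=G2=0 G1=G2&G0=0&1=0 G2=0(const) -> 000
Step 3: G0=G2=0 G1=G2&G0=0&0=0 G2=0(const) -> 000
State from step 3 equals state from step 2 -> cycle length 1

Answer: 1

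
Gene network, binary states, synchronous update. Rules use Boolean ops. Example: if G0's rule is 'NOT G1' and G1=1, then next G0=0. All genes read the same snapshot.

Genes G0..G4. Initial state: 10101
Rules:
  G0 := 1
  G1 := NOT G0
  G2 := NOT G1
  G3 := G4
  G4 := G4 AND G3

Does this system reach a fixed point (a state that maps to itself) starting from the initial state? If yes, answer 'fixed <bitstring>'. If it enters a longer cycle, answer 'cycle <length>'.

Answer: fixed 10100

Derivation:
Step 0: 10101
Step 1: G0=1(const) G1=NOT G0=NOT 1=0 G2=NOT G1=NOT 0=1 G3=G4=1 G4=G4&G3=1&0=0 -> 10110
Step 2: G0=1(const) G1=NOT G0=NOT 1=0 G2=NOT G1=NOT 0=1 G3=G4=0 G4=G4&G3=0&1=0 -> 10100
Step 3: G0=1(const) G1=NOT G0=NOT 1=0 G2=NOT G1=NOT 0=1 G3=G4=0 G4=G4&G3=0&0=0 -> 10100
Fixed point reached at step 2: 10100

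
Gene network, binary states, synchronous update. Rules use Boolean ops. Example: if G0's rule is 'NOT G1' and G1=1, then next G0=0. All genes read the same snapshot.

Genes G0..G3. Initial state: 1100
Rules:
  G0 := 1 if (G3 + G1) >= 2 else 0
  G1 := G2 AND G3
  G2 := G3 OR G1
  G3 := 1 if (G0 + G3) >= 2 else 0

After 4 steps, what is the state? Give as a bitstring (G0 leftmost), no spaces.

Step 1: G0=(0+1>=2)=0 G1=G2&G3=0&0=0 G2=G3|G1=0|1=1 G3=(1+0>=2)=0 -> 0010
Step 2: G0=(0+0>=2)=0 G1=G2&G3=1&0=0 G2=G3|G1=0|0=0 G3=(0+0>=2)=0 -> 0000
Step 3: G0=(0+0>=2)=0 G1=G2&G3=0&0=0 G2=G3|G1=0|0=0 G3=(0+0>=2)=0 -> 0000
Step 4: G0=(0+0>=2)=0 G1=G2&G3=0&0=0 G2=G3|G1=0|0=0 G3=(0+0>=2)=0 -> 0000

0000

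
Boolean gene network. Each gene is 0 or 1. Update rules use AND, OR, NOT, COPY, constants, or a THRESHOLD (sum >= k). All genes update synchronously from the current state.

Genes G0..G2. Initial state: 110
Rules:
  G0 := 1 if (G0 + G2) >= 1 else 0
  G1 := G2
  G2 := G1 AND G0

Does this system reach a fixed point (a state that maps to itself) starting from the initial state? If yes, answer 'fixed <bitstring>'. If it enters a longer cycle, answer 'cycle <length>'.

Step 0: 110
Step 1: G0=(1+0>=1)=1 G1=G2=0 G2=G1&G0=1&1=1 -> 101
Step 2: G0=(1+1>=1)=1 G1=G2=1 G2=G1&G0=0&1=0 -> 110
Cycle of length 2 starting at step 0 -> no fixed point

Answer: cycle 2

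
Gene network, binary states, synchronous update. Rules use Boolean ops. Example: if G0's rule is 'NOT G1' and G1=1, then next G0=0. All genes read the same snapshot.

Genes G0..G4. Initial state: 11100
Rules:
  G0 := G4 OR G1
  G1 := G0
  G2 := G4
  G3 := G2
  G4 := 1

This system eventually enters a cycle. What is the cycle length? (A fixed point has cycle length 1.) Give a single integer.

Answer: 1

Derivation:
Step 0: 11100
Step 1: G0=G4|G1=0|1=1 G1=G0=1 G2=G4=0 G3=G2=1 G4=1(const) -> 11011
Step 2: G0=G4|G1=1|1=1 G1=G0=1 G2=G4=1 G3=G2=0 G4=1(const) -> 11101
Step 3: G0=G4|G1=1|1=1 G1=G0=1 G2=G4=1 G3=G2=1 G4=1(const) -> 11111
Step 4: G0=G4|G1=1|1=1 G1=G0=1 G2=G4=1 G3=G2=1 G4=1(const) -> 11111
State from step 4 equals state from step 3 -> cycle length 1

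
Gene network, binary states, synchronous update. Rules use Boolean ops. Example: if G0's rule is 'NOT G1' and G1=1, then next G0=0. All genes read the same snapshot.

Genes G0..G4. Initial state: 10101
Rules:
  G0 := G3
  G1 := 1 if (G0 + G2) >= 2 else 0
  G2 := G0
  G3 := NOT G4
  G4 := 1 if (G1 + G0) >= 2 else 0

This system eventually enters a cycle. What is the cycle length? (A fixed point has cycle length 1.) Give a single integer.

Answer: 8

Derivation:
Step 0: 10101
Step 1: G0=G3=0 G1=(1+1>=2)=1 G2=G0=1 G3=NOT G4=NOT 1=0 G4=(0+1>=2)=0 -> 01100
Step 2: G0=G3=0 G1=(0+1>=2)=0 G2=G0=0 G3=NOT G4=NOT 0=1 G4=(1+0>=2)=0 -> 00010
Step 3: G0=G3=1 G1=(0+0>=2)=0 G2=G0=0 G3=NOT G4=NOT 0=1 G4=(0+0>=2)=0 -> 10010
Step 4: G0=G3=1 G1=(1+0>=2)=0 G2=G0=1 G3=NOT G4=NOT 0=1 G4=(0+1>=2)=0 -> 10110
Step 5: G0=G3=1 G1=(1+1>=2)=1 G2=G0=1 G3=NOT G4=NOT 0=1 G4=(0+1>=2)=0 -> 11110
Step 6: G0=G3=1 G1=(1+1>=2)=1 G2=G0=1 G3=NOT G4=NOT 0=1 G4=(1+1>=2)=1 -> 11111
Step 7: G0=G3=1 G1=(1+1>=2)=1 G2=G0=1 G3=NOT G4=NOT 1=0 G4=(1+1>=2)=1 -> 11101
Step 8: G0=G3=0 G1=(1+1>=2)=1 G2=G0=1 G3=NOT G4=NOT 1=0 G4=(1+1>=2)=1 -> 01101
Step 9: G0=G3=0 G1=(0+1>=2)=0 G2=G0=0 G3=NOT G4=NOT 1=0 G4=(1+0>=2)=0 -> 00000
Step 10: G0=G3=0 G1=(0+0>=2)=0 G2=G0=0 G3=NOT G4=NOT 0=1 G4=(0+0>=2)=0 -> 00010
State from step 10 equals state from step 2 -> cycle length 8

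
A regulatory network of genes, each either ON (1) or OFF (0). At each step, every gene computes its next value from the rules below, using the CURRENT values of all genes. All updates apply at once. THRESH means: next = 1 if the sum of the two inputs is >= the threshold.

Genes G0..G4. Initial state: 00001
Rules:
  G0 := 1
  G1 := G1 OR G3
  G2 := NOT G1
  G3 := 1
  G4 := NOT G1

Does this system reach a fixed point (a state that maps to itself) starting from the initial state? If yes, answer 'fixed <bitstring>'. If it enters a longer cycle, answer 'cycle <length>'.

Answer: fixed 11010

Derivation:
Step 0: 00001
Step 1: G0=1(const) G1=G1|G3=0|0=0 G2=NOT G1=NOT 0=1 G3=1(const) G4=NOT G1=NOT 0=1 -> 10111
Step 2: G0=1(const) G1=G1|G3=0|1=1 G2=NOT G1=NOT 0=1 G3=1(const) G4=NOT G1=NOT 0=1 -> 11111
Step 3: G0=1(const) G1=G1|G3=1|1=1 G2=NOT G1=NOT 1=0 G3=1(const) G4=NOT G1=NOT 1=0 -> 11010
Step 4: G0=1(const) G1=G1|G3=1|1=1 G2=NOT G1=NOT 1=0 G3=1(const) G4=NOT G1=NOT 1=0 -> 11010
Fixed point reached at step 3: 11010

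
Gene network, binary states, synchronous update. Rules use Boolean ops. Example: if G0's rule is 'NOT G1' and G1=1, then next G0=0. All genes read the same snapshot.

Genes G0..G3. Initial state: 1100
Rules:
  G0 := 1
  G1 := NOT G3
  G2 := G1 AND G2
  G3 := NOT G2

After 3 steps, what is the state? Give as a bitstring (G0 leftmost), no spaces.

Step 1: G0=1(const) G1=NOT G3=NOT 0=1 G2=G1&G2=1&0=0 G3=NOT G2=NOT 0=1 -> 1101
Step 2: G0=1(const) G1=NOT G3=NOT 1=0 G2=G1&G2=1&0=0 G3=NOT G2=NOT 0=1 -> 1001
Step 3: G0=1(const) G1=NOT G3=NOT 1=0 G2=G1&G2=0&0=0 G3=NOT G2=NOT 0=1 -> 1001

1001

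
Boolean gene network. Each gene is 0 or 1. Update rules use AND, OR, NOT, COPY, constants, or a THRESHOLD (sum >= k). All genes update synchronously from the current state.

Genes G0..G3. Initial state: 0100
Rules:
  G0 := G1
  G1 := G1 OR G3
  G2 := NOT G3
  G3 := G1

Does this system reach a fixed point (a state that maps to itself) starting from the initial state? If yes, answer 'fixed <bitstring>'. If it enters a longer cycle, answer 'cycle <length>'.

Step 0: 0100
Step 1: G0=G1=1 G1=G1|G3=1|0=1 G2=NOT G3=NOT 0=1 G3=G1=1 -> 1111
Step 2: G0=G1=1 G1=G1|G3=1|1=1 G2=NOT G3=NOT 1=0 G3=G1=1 -> 1101
Step 3: G0=G1=1 G1=G1|G3=1|1=1 G2=NOT G3=NOT 1=0 G3=G1=1 -> 1101
Fixed point reached at step 2: 1101

Answer: fixed 1101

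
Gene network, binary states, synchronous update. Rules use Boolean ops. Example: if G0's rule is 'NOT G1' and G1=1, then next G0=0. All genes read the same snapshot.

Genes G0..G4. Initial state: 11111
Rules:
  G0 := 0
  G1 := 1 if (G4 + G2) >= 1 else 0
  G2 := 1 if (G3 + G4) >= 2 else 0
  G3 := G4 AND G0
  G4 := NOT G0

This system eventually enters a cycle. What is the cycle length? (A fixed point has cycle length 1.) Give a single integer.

Answer: 1

Derivation:
Step 0: 11111
Step 1: G0=0(const) G1=(1+1>=1)=1 G2=(1+1>=2)=1 G3=G4&G0=1&1=1 G4=NOT G0=NOT 1=0 -> 01110
Step 2: G0=0(const) G1=(0+1>=1)=1 G2=(1+0>=2)=0 G3=G4&G0=0&0=0 G4=NOT G0=NOT 0=1 -> 01001
Step 3: G0=0(const) G1=(1+0>=1)=1 G2=(0+1>=2)=0 G3=G4&G0=1&0=0 G4=NOT G0=NOT 0=1 -> 01001
State from step 3 equals state from step 2 -> cycle length 1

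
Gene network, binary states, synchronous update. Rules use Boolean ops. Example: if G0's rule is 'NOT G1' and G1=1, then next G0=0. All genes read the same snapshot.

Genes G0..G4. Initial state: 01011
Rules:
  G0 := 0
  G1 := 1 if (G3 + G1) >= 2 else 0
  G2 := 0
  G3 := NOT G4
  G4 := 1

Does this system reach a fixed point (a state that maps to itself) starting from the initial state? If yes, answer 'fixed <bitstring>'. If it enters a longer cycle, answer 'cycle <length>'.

Step 0: 01011
Step 1: G0=0(const) G1=(1+1>=2)=1 G2=0(const) G3=NOT G4=NOT 1=0 G4=1(const) -> 01001
Step 2: G0=0(const) G1=(0+1>=2)=0 G2=0(const) G3=NOT G4=NOT 1=0 G4=1(const) -> 00001
Step 3: G0=0(const) G1=(0+0>=2)=0 G2=0(const) G3=NOT G4=NOT 1=0 G4=1(const) -> 00001
Fixed point reached at step 2: 00001

Answer: fixed 00001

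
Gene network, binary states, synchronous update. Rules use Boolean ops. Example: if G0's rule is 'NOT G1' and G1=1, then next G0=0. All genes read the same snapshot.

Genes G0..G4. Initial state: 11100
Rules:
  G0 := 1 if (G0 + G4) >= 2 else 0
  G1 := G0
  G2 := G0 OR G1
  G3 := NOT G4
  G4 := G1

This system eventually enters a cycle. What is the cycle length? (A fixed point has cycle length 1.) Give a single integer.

Step 0: 11100
Step 1: G0=(1+0>=2)=0 G1=G0=1 G2=G0|G1=1|1=1 G3=NOT G4=NOT 0=1 G4=G1=1 -> 01111
Step 2: G0=(0+1>=2)=0 G1=G0=0 G2=G0|G1=0|1=1 G3=NOT G4=NOT 1=0 G4=G1=1 -> 00101
Step 3: G0=(0+1>=2)=0 G1=G0=0 G2=G0|G1=0|0=0 G3=NOT G4=NOT 1=0 G4=G1=0 -> 00000
Step 4: G0=(0+0>=2)=0 G1=G0=0 G2=G0|G1=0|0=0 G3=NOT G4=NOT 0=1 G4=G1=0 -> 00010
Step 5: G0=(0+0>=2)=0 G1=G0=0 G2=G0|G1=0|0=0 G3=NOT G4=NOT 0=1 G4=G1=0 -> 00010
State from step 5 equals state from step 4 -> cycle length 1

Answer: 1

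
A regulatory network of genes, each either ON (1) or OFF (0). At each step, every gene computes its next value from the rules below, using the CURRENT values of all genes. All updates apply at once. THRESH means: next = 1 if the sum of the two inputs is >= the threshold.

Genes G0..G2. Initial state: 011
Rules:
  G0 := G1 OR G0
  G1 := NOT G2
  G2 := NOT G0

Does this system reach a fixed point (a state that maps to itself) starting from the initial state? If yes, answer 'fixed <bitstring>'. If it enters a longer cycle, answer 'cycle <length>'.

Step 0: 011
Step 1: G0=G1|G0=1|0=1 G1=NOT G2=NOT 1=0 G2=NOT G0=NOT 0=1 -> 101
Step 2: G0=G1|G0=0|1=1 G1=NOT G2=NOT 1=0 G2=NOT G0=NOT 1=0 -> 100
Step 3: G0=G1|G0=0|1=1 G1=NOT G2=NOT 0=1 G2=NOT G0=NOT 1=0 -> 110
Step 4: G0=G1|G0=1|1=1 G1=NOT G2=NOT 0=1 G2=NOT G0=NOT 1=0 -> 110
Fixed point reached at step 3: 110

Answer: fixed 110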